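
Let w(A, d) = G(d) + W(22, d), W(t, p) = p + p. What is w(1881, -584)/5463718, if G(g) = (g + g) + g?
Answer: -1460/2731859 ≈ -0.00053443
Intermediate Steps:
G(g) = 3*g (G(g) = 2*g + g = 3*g)
W(t, p) = 2*p
w(A, d) = 5*d (w(A, d) = 3*d + 2*d = 5*d)
w(1881, -584)/5463718 = (5*(-584))/5463718 = -2920*1/5463718 = -1460/2731859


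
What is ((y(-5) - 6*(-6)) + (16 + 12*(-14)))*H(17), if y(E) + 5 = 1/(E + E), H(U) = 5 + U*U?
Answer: -178017/5 ≈ -35603.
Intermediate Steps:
H(U) = 5 + U**2
y(E) = -5 + 1/(2*E) (y(E) = -5 + 1/(E + E) = -5 + 1/(2*E))
((y(-5) - 6*(-6)) + (16 + 12*(-14)))*H(17) = (((-5 + (1/2)/(-5)) - 6*(-6)) + (16 + 12*(-14)))*(5 + 17**2) = (((-5 + (1/2)*(-1/5)) + 36) + (16 - 168))*(5 + 289) = (((-5 - 1/10) + 36) - 152)*294 = ((-51/10 + 36) - 152)*294 = (309/10 - 152)*294 = -1211/10*294 = -178017/5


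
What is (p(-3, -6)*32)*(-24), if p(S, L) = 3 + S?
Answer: 0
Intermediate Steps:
(p(-3, -6)*32)*(-24) = ((3 - 3)*32)*(-24) = (0*32)*(-24) = 0*(-24) = 0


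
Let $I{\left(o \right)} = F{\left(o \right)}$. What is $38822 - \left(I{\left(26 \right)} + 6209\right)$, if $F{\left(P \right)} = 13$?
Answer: $32600$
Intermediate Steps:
$I{\left(o \right)} = 13$
$38822 - \left(I{\left(26 \right)} + 6209\right) = 38822 - \left(13 + 6209\right) = 38822 - 6222 = 32600$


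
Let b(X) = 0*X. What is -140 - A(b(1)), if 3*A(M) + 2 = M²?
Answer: -418/3 ≈ -139.33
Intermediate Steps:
b(X) = 0
A(M) = -⅔ + M²/3
-140 - A(b(1)) = -140 - (-⅔ + (⅓)*0²) = -140 - (-⅔ + (⅓)*0) = -140 - (-⅔ + 0) = -140 - 1*(-⅔) = -140 + ⅔ = -418/3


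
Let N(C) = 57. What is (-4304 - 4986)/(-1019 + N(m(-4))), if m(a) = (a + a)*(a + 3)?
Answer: 4645/481 ≈ 9.6570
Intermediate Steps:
m(a) = 2*a*(3 + a) (m(a) = (2*a)*(3 + a) = 2*a*(3 + a))
(-4304 - 4986)/(-1019 + N(m(-4))) = (-4304 - 4986)/(-1019 + 57) = -9290/(-962) = -9290*(-1/962) = 4645/481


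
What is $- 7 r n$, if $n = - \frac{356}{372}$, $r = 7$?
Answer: $\frac{4361}{93} \approx 46.892$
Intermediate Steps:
$n = - \frac{89}{93}$ ($n = \left(-356\right) \frac{1}{372} = - \frac{89}{93} \approx -0.95699$)
$- 7 r n = \left(-7\right) 7 \left(- \frac{89}{93}\right) = \left(-49\right) \left(- \frac{89}{93}\right) = \frac{4361}{93}$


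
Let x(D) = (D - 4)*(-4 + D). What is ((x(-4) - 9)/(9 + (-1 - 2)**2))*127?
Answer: 6985/18 ≈ 388.06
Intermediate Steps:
x(D) = (-4 + D)**2 (x(D) = (-4 + D)*(-4 + D) = (-4 + D)**2)
((x(-4) - 9)/(9 + (-1 - 2)**2))*127 = (((-4 - 4)**2 - 9)/(9 + (-1 - 2)**2))*127 = (((-8)**2 - 9)/(9 + (-3)**2))*127 = ((64 - 9)/(9 + 9))*127 = (55/18)*127 = 6985/18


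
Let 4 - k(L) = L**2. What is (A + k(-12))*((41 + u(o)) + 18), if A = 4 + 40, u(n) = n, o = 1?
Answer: -5760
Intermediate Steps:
k(L) = 4 - L**2
A = 44
(A + k(-12))*((41 + u(o)) + 18) = (44 + (4 - 1*(-12)**2))*((41 + 1) + 18) = (44 + (4 - 1*144))*(42 + 18) = (44 + (4 - 144))*60 = (44 - 140)*60 = -96*60 = -5760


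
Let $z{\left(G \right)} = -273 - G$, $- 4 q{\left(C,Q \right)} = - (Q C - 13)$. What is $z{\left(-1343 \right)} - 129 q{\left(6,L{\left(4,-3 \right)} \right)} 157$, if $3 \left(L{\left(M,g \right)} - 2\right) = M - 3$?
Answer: $- \frac{15973}{4} \approx -3993.3$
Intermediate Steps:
$L{\left(M,g \right)} = 1 + \frac{M}{3}$ ($L{\left(M,g \right)} = 2 + \frac{M - 3}{3} = 2 + \frac{-3 + M}{3} = 2 + \left(-1 + \frac{M}{3}\right) = 1 + \frac{M}{3}$)
$q{\left(C,Q \right)} = - \frac{13}{4} + \frac{C Q}{4}$ ($q{\left(C,Q \right)} = - \frac{\left(-1\right) \left(Q C - 13\right)}{4} = - \frac{\left(-1\right) \left(C Q - 13\right)}{4} = - \frac{\left(-1\right) \left(-13 + C Q\right)}{4} = - \frac{13 - C Q}{4} = - \frac{13}{4} + \frac{C Q}{4}$)
$z{\left(-1343 \right)} - 129 q{\left(6,L{\left(4,-3 \right)} \right)} 157 = \left(-273 - -1343\right) - 129 \left(- \frac{13}{4} + \frac{1}{4} \cdot 6 \left(1 + \frac{1}{3} \cdot 4\right)\right) 157 = \left(-273 + 1343\right) - 129 \left(- \frac{13}{4} + \frac{1}{4} \cdot 6 \left(1 + \frac{4}{3}\right)\right) 157 = 1070 - 129 \left(- \frac{13}{4} + \frac{1}{4} \cdot 6 \cdot \frac{7}{3}\right) 157 = 1070 - 129 \left(- \frac{13}{4} + \frac{7}{2}\right) 157 = 1070 - 129 \cdot \frac{1}{4} \cdot 157 = 1070 - \frac{129}{4} \cdot 157 = 1070 - \frac{20253}{4} = - \frac{15973}{4}$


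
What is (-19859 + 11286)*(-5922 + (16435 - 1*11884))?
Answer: 11753583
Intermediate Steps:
(-19859 + 11286)*(-5922 + (16435 - 1*11884)) = -8573*(-5922 + (16435 - 11884)) = -8573*(-5922 + 4551) = -8573*(-1371) = 11753583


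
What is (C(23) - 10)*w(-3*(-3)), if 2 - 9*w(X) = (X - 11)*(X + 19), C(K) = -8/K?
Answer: -13804/207 ≈ -66.686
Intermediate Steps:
C(K) = -8/K
w(X) = 2/9 - (-11 + X)*(19 + X)/9 (w(X) = 2/9 - (X - 11)*(X + 19)/9 = 2/9 - (-11 + X)*(19 + X)/9)
(C(23) - 10)*w(-3*(-3)) = (-8/23 - 10)*(211/9 - (-8)*(-3)/3 - (-3*(-3))²/9) = (-8*1/23 - 10)*(211/9 - 8/9*9 - ⅑*9²) = (-8/23 - 10)*(211/9 - 8 - ⅑*81) = -238*(211/9 - 8 - 9)/23 = -238/23*58/9 = -13804/207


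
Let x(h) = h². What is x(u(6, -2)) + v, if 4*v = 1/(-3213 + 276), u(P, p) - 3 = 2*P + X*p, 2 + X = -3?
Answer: 7342499/11748 ≈ 625.00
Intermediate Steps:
X = -5 (X = -2 - 3 = -5)
u(P, p) = 3 - 5*p + 2*P (u(P, p) = 3 + (2*P - 5*p) = 3 + (-5*p + 2*P) = 3 - 5*p + 2*P)
v = -1/11748 (v = 1/(4*(-3213 + 276)) = (¼)/(-2937) = (¼)*(-1/2937) = -1/11748 ≈ -8.5121e-5)
x(u(6, -2)) + v = (3 - 5*(-2) + 2*6)² - 1/11748 = (3 + 10 + 12)² - 1/11748 = 25² - 1/11748 = 625 - 1/11748 = 7342499/11748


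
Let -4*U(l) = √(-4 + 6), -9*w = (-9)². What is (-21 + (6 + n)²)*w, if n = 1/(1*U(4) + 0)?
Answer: -207 + 216*√2 ≈ 98.470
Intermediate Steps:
w = -9 (w = -⅑*(-9)² = -⅑*81 = -9)
U(l) = -√2/4 (U(l) = -√(-4 + 6)/4 = -√2/4)
n = -2*√2 (n = 1/(1*(-√2/4) + 0) = 1/(-√2/4 + 0) = 1/(-√2/4) = -2*√2 ≈ -2.8284)
(-21 + (6 + n)²)*w = (-21 + (6 - 2*√2)²)*(-9) = 189 - 9*(6 - 2*√2)²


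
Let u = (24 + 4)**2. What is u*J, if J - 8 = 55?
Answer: 49392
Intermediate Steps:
J = 63 (J = 8 + 55 = 63)
u = 784 (u = 28**2 = 784)
u*J = 784*63 = 49392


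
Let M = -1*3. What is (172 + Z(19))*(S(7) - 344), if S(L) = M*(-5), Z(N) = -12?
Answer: -52640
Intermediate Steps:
M = -3
S(L) = 15 (S(L) = -3*(-5) = 15)
(172 + Z(19))*(S(7) - 344) = (172 - 12)*(15 - 344) = 160*(-329) = -52640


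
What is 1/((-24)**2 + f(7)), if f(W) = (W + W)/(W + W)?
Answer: 1/577 ≈ 0.0017331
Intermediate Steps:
f(W) = 1 (f(W) = (2*W)/((2*W)) = (2*W)*(1/(2*W)) = 1)
1/((-24)**2 + f(7)) = 1/((-24)**2 + 1) = 1/(576 + 1) = 1/577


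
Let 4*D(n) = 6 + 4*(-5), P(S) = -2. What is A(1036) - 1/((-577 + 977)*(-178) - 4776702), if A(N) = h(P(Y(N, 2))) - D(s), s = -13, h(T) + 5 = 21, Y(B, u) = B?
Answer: 47267045/2423951 ≈ 19.500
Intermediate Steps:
h(T) = 16 (h(T) = -5 + 21 = 16)
D(n) = -7/2 (D(n) = (6 + 4*(-5))/4 = (6 - 20)/4 = (¼)*(-14) = -7/2)
A(N) = 39/2 (A(N) = 16 - 1*(-7/2) = 16 + 7/2 = 39/2)
A(1036) - 1/((-577 + 977)*(-178) - 4776702) = 39/2 - 1/((-577 + 977)*(-178) - 4776702) = 39/2 - 1/(400*(-178) - 4776702) = 39/2 - 1/(-71200 - 4776702) = 39/2 - 1/(-4847902) = 39/2 - 1*(-1/4847902) = 39/2 + 1/4847902 = 47267045/2423951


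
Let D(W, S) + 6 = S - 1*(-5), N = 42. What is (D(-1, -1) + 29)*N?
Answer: 1134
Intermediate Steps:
D(W, S) = -1 + S (D(W, S) = -6 + (S - 1*(-5)) = -6 + (S + 5) = -6 + (5 + S) = -1 + S)
(D(-1, -1) + 29)*N = ((-1 - 1) + 29)*42 = (-2 + 29)*42 = 27*42 = 1134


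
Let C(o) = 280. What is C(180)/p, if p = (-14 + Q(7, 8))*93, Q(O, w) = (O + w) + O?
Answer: 35/93 ≈ 0.37634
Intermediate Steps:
Q(O, w) = w + 2*O
p = 744 (p = (-14 + (8 + 2*7))*93 = (-14 + (8 + 14))*93 = (-14 + 22)*93 = 8*93 = 744)
C(180)/p = 280/744 = 280*(1/744) = 35/93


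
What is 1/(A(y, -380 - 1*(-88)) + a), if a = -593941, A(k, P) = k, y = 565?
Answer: -1/593376 ≈ -1.6853e-6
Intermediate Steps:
1/(A(y, -380 - 1*(-88)) + a) = 1/(565 - 593941) = 1/(-593376) = -1/593376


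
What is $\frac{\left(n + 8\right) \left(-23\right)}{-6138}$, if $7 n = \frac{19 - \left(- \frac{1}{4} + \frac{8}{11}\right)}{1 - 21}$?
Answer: $\frac{24771}{840224} \approx 0.029481$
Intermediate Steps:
$n = - \frac{163}{1232}$ ($n = \frac{\left(19 - \left(- \frac{1}{4} + \frac{8}{11}\right)\right) \frac{1}{1 - 21}}{7} = \frac{\left(19 - \frac{21}{44}\right) \frac{1}{-20}}{7} = \frac{\left(19 + \left(\frac{1}{4} - \frac{8}{11}\right)\right) \left(- \frac{1}{20}\right)}{7} = \frac{\left(19 - \frac{21}{44}\right) \left(- \frac{1}{20}\right)}{7} = \frac{\frac{815}{44} \left(- \frac{1}{20}\right)}{7} = \frac{1}{7} \left(- \frac{163}{176}\right) = - \frac{163}{1232} \approx -0.13231$)
$\frac{\left(n + 8\right) \left(-23\right)}{-6138} = \frac{\left(- \frac{163}{1232} + 8\right) \left(-23\right)}{-6138} = \frac{9693}{1232} \left(-23\right) \left(- \frac{1}{6138}\right) = \left(- \frac{222939}{1232}\right) \left(- \frac{1}{6138}\right) = \frac{24771}{840224}$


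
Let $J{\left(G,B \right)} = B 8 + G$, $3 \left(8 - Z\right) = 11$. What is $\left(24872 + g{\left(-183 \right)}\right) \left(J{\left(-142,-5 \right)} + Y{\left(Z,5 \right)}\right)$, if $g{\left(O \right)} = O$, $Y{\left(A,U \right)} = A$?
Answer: $- \frac{13159237}{3} \approx -4.3864 \cdot 10^{6}$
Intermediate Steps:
$Z = \frac{13}{3}$ ($Z = 8 - \frac{11}{3} = \frac{13}{3} \approx 4.3333$)
$J{\left(G,B \right)} = G + 8 B$ ($J{\left(G,B \right)} = 8 B + G = G + 8 B$)
$\left(24872 + g{\left(-183 \right)}\right) \left(J{\left(-142,-5 \right)} + Y{\left(Z,5 \right)}\right) = \left(24872 - 183\right) \left(\left(-142 + 8 \left(-5\right)\right) + \frac{13}{3}\right) = 24689 \left(\left(-142 - 40\right) + \frac{13}{3}\right) = 24689 \left(-182 + \frac{13}{3}\right) = 24689 \left(- \frac{533}{3}\right) = - \frac{13159237}{3}$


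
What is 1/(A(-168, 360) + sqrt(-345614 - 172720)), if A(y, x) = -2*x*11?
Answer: -1320/10540789 - I*sqrt(518334)/63244734 ≈ -0.00012523 - 1.1384e-5*I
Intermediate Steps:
A(y, x) = -22*x
1/(A(-168, 360) + sqrt(-345614 - 172720)) = 1/(-22*360 + sqrt(-345614 - 172720)) = 1/(-7920 + sqrt(-518334)) = 1/(-7920 + I*sqrt(518334))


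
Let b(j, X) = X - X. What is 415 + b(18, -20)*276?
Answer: 415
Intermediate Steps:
b(j, X) = 0
415 + b(18, -20)*276 = 415 + 0*276 = 415 + 0 = 415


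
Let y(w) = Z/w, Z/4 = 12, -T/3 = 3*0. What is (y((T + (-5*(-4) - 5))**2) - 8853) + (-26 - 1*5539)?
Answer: -1081334/75 ≈ -14418.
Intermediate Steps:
T = 0 (T = -9*0 = -3*0 = 0)
Z = 48 (Z = 4*12 = 48)
y(w) = 48/w
(y((T + (-5*(-4) - 5))**2) - 8853) + (-26 - 1*5539) = (48/((0 + (-5*(-4) - 5))**2) - 8853) + (-26 - 1*5539) = (48/((0 + (20 - 5))**2) - 8853) + (-26 - 5539) = (48/((0 + 15)**2) - 8853) - 5565 = (48/(15**2) - 8853) - 5565 = (48/225 - 8853) - 5565 = (48*(1/225) - 8853) - 5565 = (16/75 - 8853) - 5565 = -663959/75 - 5565 = -1081334/75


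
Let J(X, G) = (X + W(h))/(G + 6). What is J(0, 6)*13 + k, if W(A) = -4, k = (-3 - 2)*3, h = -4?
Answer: -58/3 ≈ -19.333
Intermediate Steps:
k = -15 (k = -5*3 = -15)
J(X, G) = (-4 + X)/(6 + G) (J(X, G) = (X - 4)/(G + 6) = (-4 + X)/(6 + G))
J(0, 6)*13 + k = ((-4 + 0)/(6 + 6))*13 - 15 = (-4/12)*13 - 15 = ((1/12)*(-4))*13 - 15 = -⅓*13 - 15 = -13/3 - 15 = -58/3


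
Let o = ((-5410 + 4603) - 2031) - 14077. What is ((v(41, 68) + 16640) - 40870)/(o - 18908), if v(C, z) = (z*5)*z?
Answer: 370/11941 ≈ 0.030986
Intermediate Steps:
v(C, z) = 5*z² (v(C, z) = (5*z)*z = 5*z²)
o = -16915 (o = (-807 - 2031) - 14077 = -2838 - 14077 = -16915)
((v(41, 68) + 16640) - 40870)/(o - 18908) = ((5*68² + 16640) - 40870)/(-16915 - 18908) = ((5*4624 + 16640) - 40870)/(-35823) = ((23120 + 16640) - 40870)*(-1/35823) = (39760 - 40870)*(-1/35823) = -1110*(-1/35823) = 370/11941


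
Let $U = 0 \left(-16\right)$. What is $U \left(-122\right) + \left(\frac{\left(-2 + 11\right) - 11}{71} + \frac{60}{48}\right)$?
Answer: $\frac{347}{284} \approx 1.2218$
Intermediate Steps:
$U = 0$
$U \left(-122\right) + \left(\frac{\left(-2 + 11\right) - 11}{71} + \frac{60}{48}\right) = 0 \left(-122\right) + \left(\frac{\left(-2 + 11\right) - 11}{71} + \frac{60}{48}\right) = 0 + \left(\left(9 - 11\right) \frac{1}{71} + 60 \cdot \frac{1}{48}\right) = 0 + \left(\left(-2\right) \frac{1}{71} + \frac{5}{4}\right) = 0 + \left(- \frac{2}{71} + \frac{5}{4}\right) = 0 + \frac{347}{284} = \frac{347}{284}$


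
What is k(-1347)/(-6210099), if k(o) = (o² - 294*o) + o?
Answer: -736360/2070033 ≈ -0.35572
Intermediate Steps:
k(o) = o² - 293*o
k(-1347)/(-6210099) = -1347*(-293 - 1347)/(-6210099) = -1347*(-1640)*(-1/6210099) = 2209080*(-1/6210099) = -736360/2070033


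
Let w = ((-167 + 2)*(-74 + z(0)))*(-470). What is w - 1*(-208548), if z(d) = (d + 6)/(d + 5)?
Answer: -5437092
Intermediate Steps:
z(d) = (6 + d)/(5 + d)
w = -5645640 (w = ((-167 + 2)*(-74 + (6 + 0)/(5 + 0)))*(-470) = -165*(-74 + 6/5)*(-470) = -165*(-364/5)*(-470) = 12012*(-470) = -5645640)
w - 1*(-208548) = -5645640 - 1*(-208548) = -5645640 + 208548 = -5437092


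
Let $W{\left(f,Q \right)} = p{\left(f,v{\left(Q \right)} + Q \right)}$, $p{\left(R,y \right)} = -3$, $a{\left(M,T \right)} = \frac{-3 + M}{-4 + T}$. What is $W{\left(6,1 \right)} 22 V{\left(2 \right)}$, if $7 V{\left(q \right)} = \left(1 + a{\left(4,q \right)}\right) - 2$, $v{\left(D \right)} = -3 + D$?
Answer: $\frac{99}{7} \approx 14.143$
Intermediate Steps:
$a{\left(M,T \right)} = \frac{-3 + M}{-4 + T}$
$W{\left(f,Q \right)} = -3$
$V{\left(q \right)} = - \frac{1}{7} + \frac{1}{7 \left(-4 + q\right)}$ ($V{\left(q \right)} = \frac{\left(1 + \frac{-3 + 4}{-4 + q}\right) - 2}{7} = \frac{\left(1 + \frac{1}{-4 + q} 1\right) - 2}{7} = \frac{\left(1 + \frac{1}{-4 + q}\right) - 2}{7} = \frac{-1 + \frac{1}{-4 + q}}{7} = - \frac{1}{7} + \frac{1}{7 \left(-4 + q\right)}$)
$W{\left(6,1 \right)} 22 V{\left(2 \right)} = \left(-3\right) 22 \frac{5 - 2}{7 \left(-4 + 2\right)} = - 66 \frac{5 - 2}{7 \left(-2\right)} = - 66 \cdot \frac{1}{7} \left(- \frac{1}{2}\right) 3 = \left(-66\right) \left(- \frac{3}{14}\right) = \frac{99}{7}$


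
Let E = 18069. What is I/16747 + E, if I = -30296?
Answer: 302571247/16747 ≈ 18067.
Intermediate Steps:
I/16747 + E = -30296/16747 + 18069 = 302571247/16747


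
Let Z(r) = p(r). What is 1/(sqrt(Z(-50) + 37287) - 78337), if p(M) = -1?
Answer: -78337/6136648283 - sqrt(37286)/6136648283 ≈ -1.2797e-5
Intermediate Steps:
Z(r) = -1
1/(sqrt(Z(-50) + 37287) - 78337) = 1/(sqrt(-1 + 37287) - 78337) = 1/(sqrt(37286) - 78337) = 1/(-78337 + sqrt(37286))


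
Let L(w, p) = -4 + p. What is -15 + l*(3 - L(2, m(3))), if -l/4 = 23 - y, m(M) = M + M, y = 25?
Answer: -7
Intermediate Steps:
m(M) = 2*M
l = 8 (l = -4*(23 - 1*25) = -4*(23 - 25) = -4*(-2) = 8)
-15 + l*(3 - L(2, m(3))) = -15 + 8*(3 - (-4 + 2*3)) = -15 + 8*(3 - (-4 + 6)) = -15 + 8*(3 - 1*2) = -15 + 8*(3 - 2) = -15 + 8*1 = -15 + 8 = -7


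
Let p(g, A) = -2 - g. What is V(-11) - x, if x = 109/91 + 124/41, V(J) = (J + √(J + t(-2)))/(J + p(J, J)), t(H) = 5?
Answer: 9535/7462 - I*√6/2 ≈ 1.2778 - 1.2247*I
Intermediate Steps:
V(J) = -J/2 - √(5 + J)/2 (V(J) = (J + √(J + 5))/(J + (-2 - J)) = (J + √(5 + J))/(-2) = (J + √(5 + J))*(-½) = -J/2 - √(5 + J)/2)
x = 15753/3731 (x = 109*(1/91) + 124*(1/41) = 109/91 + 124/41 = 15753/3731 ≈ 4.2222)
V(-11) - x = (-½*(-11) - √(5 - 11)/2) - 1*15753/3731 = (11/2 - I*√6/2) - 15753/3731 = 9535/7462 - I*√6/2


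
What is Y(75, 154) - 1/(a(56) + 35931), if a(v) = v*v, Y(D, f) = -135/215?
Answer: -1054852/1679881 ≈ -0.62793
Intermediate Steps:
Y(D, f) = -27/43 (Y(D, f) = -135*1/215 = -27/43)
a(v) = v**2
Y(75, 154) - 1/(a(56) + 35931) = -27/43 - 1/(56**2 + 35931) = -27/43 - 1/(3136 + 35931) = -27/43 - 1/39067 = -1054852/1679881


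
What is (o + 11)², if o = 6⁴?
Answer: 1708249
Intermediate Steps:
o = 1296
(o + 11)² = (1296 + 11)² = 1307² = 1708249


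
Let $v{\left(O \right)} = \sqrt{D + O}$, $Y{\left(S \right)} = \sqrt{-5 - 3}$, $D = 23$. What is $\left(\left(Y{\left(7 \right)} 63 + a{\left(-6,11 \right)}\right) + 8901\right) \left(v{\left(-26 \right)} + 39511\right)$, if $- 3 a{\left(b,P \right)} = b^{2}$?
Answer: $3 \left(2963 + 42 i \sqrt{2}\right) \left(39511 + i \sqrt{3}\right) \approx 3.5121 \cdot 10^{8} + 7.0559 \cdot 10^{6} i$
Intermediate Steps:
$Y{\left(S \right)} = 2 i \sqrt{2}$ ($Y{\left(S \right)} = \sqrt{-8} = 2 i \sqrt{2}$)
$v{\left(O \right)} = \sqrt{23 + O}$
$a{\left(b,P \right)} = - \frac{b^{2}}{3}$
$\left(\left(Y{\left(7 \right)} 63 + a{\left(-6,11 \right)}\right) + 8901\right) \left(v{\left(-26 \right)} + 39511\right) = \left(\left(2 i \sqrt{2} \cdot 63 - \frac{\left(-6\right)^{2}}{3}\right) + 8901\right) \left(\sqrt{23 - 26} + 39511\right) = \left(\left(126 i \sqrt{2} - 12\right) + 8901\right) \left(\sqrt{-3} + 39511\right) = \left(\left(126 i \sqrt{2} - 12\right) + 8901\right) \left(i \sqrt{3} + 39511\right) = \left(\left(-12 + 126 i \sqrt{2}\right) + 8901\right) \left(39511 + i \sqrt{3}\right) = \left(8889 + 126 i \sqrt{2}\right) \left(39511 + i \sqrt{3}\right)$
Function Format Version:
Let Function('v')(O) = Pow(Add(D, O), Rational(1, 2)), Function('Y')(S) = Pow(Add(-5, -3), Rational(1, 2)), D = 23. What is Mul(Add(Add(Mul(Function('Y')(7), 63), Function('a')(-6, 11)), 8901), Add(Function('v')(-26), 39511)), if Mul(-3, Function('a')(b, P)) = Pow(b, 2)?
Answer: Mul(3, Add(2963, Mul(42, I, Pow(2, Rational(1, 2)))), Add(39511, Mul(I, Pow(3, Rational(1, 2))))) ≈ Add(3.5121e+8, Mul(7.0559e+6, I))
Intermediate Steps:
Function('Y')(S) = Mul(2, I, Pow(2, Rational(1, 2))) (Function('Y')(S) = Pow(-8, Rational(1, 2)) = Mul(2, I, Pow(2, Rational(1, 2))))
Function('v')(O) = Pow(Add(23, O), Rational(1, 2))
Function('a')(b, P) = Mul(Rational(-1, 3), Pow(b, 2))
Mul(Add(Add(Mul(Function('Y')(7), 63), Function('a')(-6, 11)), 8901), Add(Function('v')(-26), 39511)) = Mul(Add(Add(Mul(Mul(2, I, Pow(2, Rational(1, 2))), 63), Mul(Rational(-1, 3), Pow(-6, 2))), 8901), Add(Pow(Add(23, -26), Rational(1, 2)), 39511)) = Mul(Add(Add(Mul(126, I, Pow(2, Rational(1, 2))), Mul(Rational(-1, 3), 36)), 8901), Add(Pow(-3, Rational(1, 2)), 39511)) = Mul(Add(Add(Mul(126, I, Pow(2, Rational(1, 2))), -12), 8901), Add(Mul(I, Pow(3, Rational(1, 2))), 39511)) = Mul(Add(Add(-12, Mul(126, I, Pow(2, Rational(1, 2)))), 8901), Add(39511, Mul(I, Pow(3, Rational(1, 2))))) = Mul(Add(8889, Mul(126, I, Pow(2, Rational(1, 2)))), Add(39511, Mul(I, Pow(3, Rational(1, 2)))))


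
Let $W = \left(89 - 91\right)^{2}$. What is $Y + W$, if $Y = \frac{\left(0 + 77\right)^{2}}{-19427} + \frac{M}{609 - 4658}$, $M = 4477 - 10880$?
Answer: $\frac{415024252}{78659923} \approx 5.2762$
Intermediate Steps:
$M = -6403$ ($M = 4477 - 10880 = -6403$)
$W = 4$ ($W = \left(-2\right)^{2} = 4$)
$Y = \frac{100384560}{78659923}$ ($Y = \frac{\left(0 + 77\right)^{2}}{-19427} - \frac{6403}{609 - 4658} = 77^{2} \left(- \frac{1}{19427}\right) - \frac{6403}{609 - 4658} = 5929 \left(- \frac{1}{19427}\right) - \frac{6403}{-4049} = - \frac{5929}{19427} - - \frac{6403}{4049} = - \frac{5929}{19427} + \frac{6403}{4049} = \frac{100384560}{78659923} \approx 1.2762$)
$Y + W = \frac{100384560}{78659923} + 4 = \frac{415024252}{78659923}$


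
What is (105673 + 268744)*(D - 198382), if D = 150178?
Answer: -18048397068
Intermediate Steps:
(105673 + 268744)*(D - 198382) = (105673 + 268744)*(150178 - 198382) = 374417*(-48204) = -18048397068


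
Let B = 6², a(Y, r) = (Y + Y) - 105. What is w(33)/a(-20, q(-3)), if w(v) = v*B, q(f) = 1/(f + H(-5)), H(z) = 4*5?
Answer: -1188/145 ≈ -8.1931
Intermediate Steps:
H(z) = 20
q(f) = 1/(20 + f) (q(f) = 1/(f + 20) = 1/(20 + f))
a(Y, r) = -105 + 2*Y (a(Y, r) = 2*Y - 105 = -105 + 2*Y)
B = 36
w(v) = 36*v (w(v) = v*36 = 36*v)
w(33)/a(-20, q(-3)) = (36*33)/(-105 + 2*(-20)) = 1188/(-105 - 40) = 1188/(-145) = 1188*(-1/145) = -1188/145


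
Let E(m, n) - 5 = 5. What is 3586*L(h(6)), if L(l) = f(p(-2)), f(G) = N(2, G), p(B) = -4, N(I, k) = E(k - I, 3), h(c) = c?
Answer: 35860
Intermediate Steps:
E(m, n) = 10 (E(m, n) = 5 + 5 = 10)
N(I, k) = 10
f(G) = 10
L(l) = 10
3586*L(h(6)) = 3586*10 = 35860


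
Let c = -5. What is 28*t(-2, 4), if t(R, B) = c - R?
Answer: -84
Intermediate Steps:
t(R, B) = -5 - R
28*t(-2, 4) = 28*(-5 - 1*(-2)) = 28*(-5 + 2) = 28*(-3) = -84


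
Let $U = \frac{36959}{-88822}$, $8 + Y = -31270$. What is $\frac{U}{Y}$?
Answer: $\frac{2843}{213705732} \approx 1.3303 \cdot 10^{-5}$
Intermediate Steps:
$Y = -31278$ ($Y = -8 - 31270 = -31278$)
$U = - \frac{36959}{88822}$ ($U = 36959 \left(- \frac{1}{88822}\right) = - \frac{36959}{88822} \approx -0.4161$)
$\frac{U}{Y} = - \frac{36959}{88822 \left(-31278\right)} = \left(- \frac{36959}{88822}\right) \left(- \frac{1}{31278}\right) = \frac{2843}{213705732}$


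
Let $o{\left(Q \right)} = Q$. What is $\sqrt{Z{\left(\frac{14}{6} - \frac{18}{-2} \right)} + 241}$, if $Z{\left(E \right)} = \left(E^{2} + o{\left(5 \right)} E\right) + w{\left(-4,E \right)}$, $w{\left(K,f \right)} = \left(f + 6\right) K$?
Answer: $\frac{13 \sqrt{19}}{3} \approx 18.889$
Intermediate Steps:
$w{\left(K,f \right)} = K \left(6 + f\right)$ ($w{\left(K,f \right)} = \left(6 + f\right) K = K \left(6 + f\right)$)
$Z{\left(E \right)} = -24 + E + E^{2}$ ($Z{\left(E \right)} = \left(E^{2} + 5 E\right) - 4 \left(6 + E\right) = \left(E^{2} + 5 E\right) - \left(24 + 4 E\right) = -24 + E + E^{2}$)
$\sqrt{Z{\left(\frac{14}{6} - \frac{18}{-2} \right)} + 241} = \sqrt{\left(-24 + \left(\frac{14}{6} - \frac{18}{-2}\right) + \left(\frac{14}{6} - \frac{18}{-2}\right)^{2}\right) + 241} = \sqrt{\left(-24 + \left(14 \cdot \frac{1}{6} - -9\right) + \left(14 \cdot \frac{1}{6} - -9\right)^{2}\right) + 241} = \sqrt{\left(-24 + \left(\frac{7}{3} + 9\right) + \left(\frac{7}{3} + 9\right)^{2}\right) + 241} = \sqrt{\left(-24 + \frac{34}{3} + \left(\frac{34}{3}\right)^{2}\right) + 241} = \sqrt{\left(-24 + \frac{34}{3} + \frac{1156}{9}\right) + 241} = \sqrt{\frac{1042}{9} + 241} = \sqrt{\frac{3211}{9}} = \frac{13 \sqrt{19}}{3}$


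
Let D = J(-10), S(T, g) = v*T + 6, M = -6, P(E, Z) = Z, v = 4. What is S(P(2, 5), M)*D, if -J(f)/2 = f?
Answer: 520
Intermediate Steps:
J(f) = -2*f
S(T, g) = 6 + 4*T (S(T, g) = 4*T + 6 = 6 + 4*T)
D = 20 (D = -2*(-10) = 20)
S(P(2, 5), M)*D = (6 + 4*5)*20 = (6 + 20)*20 = 26*20 = 520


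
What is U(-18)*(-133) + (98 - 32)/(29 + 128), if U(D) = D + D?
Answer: 751782/157 ≈ 4788.4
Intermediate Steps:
U(D) = 2*D
U(-18)*(-133) + (98 - 32)/(29 + 128) = (2*(-18))*(-133) + (98 - 32)/(29 + 128) = -36*(-133) + 66/157 = 4788 + 66*(1/157) = 4788 + 66/157 = 751782/157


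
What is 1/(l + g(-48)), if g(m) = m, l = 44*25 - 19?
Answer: 1/1033 ≈ 0.00096805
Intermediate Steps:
l = 1081 (l = 1100 - 19 = 1081)
1/(l + g(-48)) = 1/(1081 - 48) = 1/1033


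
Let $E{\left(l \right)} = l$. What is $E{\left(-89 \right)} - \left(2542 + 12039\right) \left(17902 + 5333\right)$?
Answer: $-338789624$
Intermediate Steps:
$E{\left(-89 \right)} - \left(2542 + 12039\right) \left(17902 + 5333\right) = -89 - \left(2542 + 12039\right) \left(17902 + 5333\right) = -89 - 14581 \cdot 23235 = -89 - 338789535 = -338789624$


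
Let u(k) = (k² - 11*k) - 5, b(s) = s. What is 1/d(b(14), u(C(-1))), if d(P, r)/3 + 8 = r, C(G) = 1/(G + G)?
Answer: -4/87 ≈ -0.045977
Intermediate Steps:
C(G) = 1/(2*G)
u(k) = -5 + k² - 11*k
d(P, r) = -24 + 3*r
1/d(b(14), u(C(-1))) = 1/(-24 + 3*(-5 + ((½)/(-1))² - 11/(2*(-1)))) = 1/(-24 + 3*(-5 + ((½)*(-1))² - 11*(-1)/2)) = 1/(-24 + 3*(-5 + (-½)² - 11*(-½))) = 1/(-24 + 3*(-5 + ¼ + 11/2)) = 1/(-24 + 3*(¾)) = 1/(-24 + 9/4) = 1/(-87/4) = -4/87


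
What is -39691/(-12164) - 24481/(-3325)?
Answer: 429759459/40445300 ≈ 10.626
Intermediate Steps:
-39691/(-12164) - 24481/(-3325) = -39691*(-1/12164) - 24481*(-1/3325) = 39691/12164 + 24481/3325 = 429759459/40445300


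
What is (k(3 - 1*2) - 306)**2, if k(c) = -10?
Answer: 99856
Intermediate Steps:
(k(3 - 1*2) - 306)**2 = (-10 - 306)**2 = (-316)**2 = 99856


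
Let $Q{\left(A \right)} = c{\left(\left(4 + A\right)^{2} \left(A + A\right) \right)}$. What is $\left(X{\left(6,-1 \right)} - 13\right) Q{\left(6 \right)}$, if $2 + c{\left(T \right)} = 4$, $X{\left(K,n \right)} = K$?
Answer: $-14$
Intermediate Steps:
$c{\left(T \right)} = 2$ ($c{\left(T \right)} = -2 + 4 = 2$)
$Q{\left(A \right)} = 2$
$\left(X{\left(6,-1 \right)} - 13\right) Q{\left(6 \right)} = \left(6 - 13\right) 2 = \left(-7\right) 2 = -14$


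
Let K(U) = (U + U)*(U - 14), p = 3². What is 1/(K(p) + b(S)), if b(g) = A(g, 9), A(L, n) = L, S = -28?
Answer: -1/118 ≈ -0.0084746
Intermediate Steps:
p = 9
b(g) = g
K(U) = 2*U*(-14 + U) (K(U) = (2*U)*(-14 + U) = 2*U*(-14 + U))
1/(K(p) + b(S)) = 1/(2*9*(-14 + 9) - 28) = 1/(2*9*(-5) - 28) = 1/(-90 - 28) = 1/(-118) = -1/118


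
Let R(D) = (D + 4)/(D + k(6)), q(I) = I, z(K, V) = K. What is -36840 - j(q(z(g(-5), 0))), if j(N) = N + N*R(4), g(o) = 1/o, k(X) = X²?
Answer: -920994/25 ≈ -36840.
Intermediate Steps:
R(D) = (4 + D)/(36 + D) (R(D) = (D + 4)/(D + 6²) = (4 + D)/(D + 36) = (4 + D)/(36 + D))
j(N) = 6*N/5 (j(N) = N + N*((4 + 4)/(36 + 4)) = N + N*(8/40) = N + N*((1/40)*8) = N + N*(⅕) = N + N/5 = 6*N/5)
-36840 - j(q(z(g(-5), 0))) = -36840 - 6/(5*(-5)) = -36840 - 6*(-1)/(5*5) = -36840 - 1*(-6/25) = -36840 + 6/25 = -920994/25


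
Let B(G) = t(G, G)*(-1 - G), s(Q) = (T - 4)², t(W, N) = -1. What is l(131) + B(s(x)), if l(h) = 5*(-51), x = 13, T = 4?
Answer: -254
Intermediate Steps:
l(h) = -255
s(Q) = 0 (s(Q) = (4 - 4)² = 0² = 0)
B(G) = 1 + G (B(G) = -(-1 - G) = 1 + G)
l(131) + B(s(x)) = -255 + (1 + 0) = -255 + 1 = -254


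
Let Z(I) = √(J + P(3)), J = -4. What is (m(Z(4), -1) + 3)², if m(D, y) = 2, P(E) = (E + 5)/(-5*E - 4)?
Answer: 25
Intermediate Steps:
P(E) = (5 + E)/(-4 - 5*E)
Z(I) = 2*I*√399/19 (Z(I) = √(-4 + (-5 - 1*3)/(4 + 5*3)) = √(-4 + (-5 - 3)/(4 + 15)) = √(-4 - 8/19) = √(-84/19) = 2*I*√399/19)
(m(Z(4), -1) + 3)² = (2 + 3)² = 5² = 25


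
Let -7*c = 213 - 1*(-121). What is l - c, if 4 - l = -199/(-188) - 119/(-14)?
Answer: 55477/1316 ≈ 42.156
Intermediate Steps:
c = -334/7 (c = -(213 - 1*(-121))/7 = -(213 + 121)/7 = -⅐*334 = -334/7 ≈ -47.714)
l = -1045/188 (l = 4 - (-199/(-188) - 119/(-14)) = 4 - (-199*(-1/188) - 119*(-1/14)) = 4 - (199/188 + 17/2) = 4 - 1*1797/188 = 4 - 1797/188 = -1045/188 ≈ -5.5585)
l - c = -1045/188 - 1*(-334/7) = -1045/188 + 334/7 = 55477/1316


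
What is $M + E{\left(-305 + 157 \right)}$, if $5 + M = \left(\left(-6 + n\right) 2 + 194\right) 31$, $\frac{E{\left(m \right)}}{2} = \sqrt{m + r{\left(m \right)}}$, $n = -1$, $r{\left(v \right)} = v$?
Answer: $5575 + 4 i \sqrt{74} \approx 5575.0 + 34.409 i$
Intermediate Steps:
$E{\left(m \right)} = 2 \sqrt{2} \sqrt{m}$ ($E{\left(m \right)} = 2 \sqrt{m + m} = 2 \sqrt{2 m} = 2 \sqrt{2} \sqrt{m}$)
$M = 5575$ ($M = -5 + \left(\left(-6 - 1\right) 2 + 194\right) 31 = -5 + \left(\left(-7\right) 2 + 194\right) 31 = -5 + \left(-14 + 194\right) 31 = -5 + 180 \cdot 31 = -5 + 5580 = 5575$)
$M + E{\left(-305 + 157 \right)} = 5575 + 2 \sqrt{2} \sqrt{-305 + 157} = 5575 + 2 \sqrt{2} \sqrt{-148} = 5575 + 2 \sqrt{2} \cdot 2 i \sqrt{37} = 5575 + 4 i \sqrt{74}$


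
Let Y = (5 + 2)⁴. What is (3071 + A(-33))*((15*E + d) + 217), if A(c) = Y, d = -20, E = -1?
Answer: 995904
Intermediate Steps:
Y = 2401 (Y = 7⁴ = 2401)
A(c) = 2401
(3071 + A(-33))*((15*E + d) + 217) = (3071 + 2401)*((15*(-1) - 20) + 217) = 5472*((-15 - 20) + 217) = 5472*(-35 + 217) = 5472*182 = 995904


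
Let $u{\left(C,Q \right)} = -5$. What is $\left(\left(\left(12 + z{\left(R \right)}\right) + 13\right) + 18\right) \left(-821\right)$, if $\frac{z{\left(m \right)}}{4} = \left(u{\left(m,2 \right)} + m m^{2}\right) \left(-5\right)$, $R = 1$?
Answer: $-100983$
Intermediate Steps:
$z{\left(m \right)} = 100 - 20 m^{3}$ ($z{\left(m \right)} = 4 \left(-5 + m m^{2}\right) \left(-5\right) = 4 \left(-5 + m^{3}\right) \left(-5\right) = 4 \left(25 - 5 m^{3}\right) = 100 - 20 m^{3}$)
$\left(\left(\left(12 + z{\left(R \right)}\right) + 13\right) + 18\right) \left(-821\right) = \left(\left(\left(12 + \left(100 - 20 \cdot 1^{3}\right)\right) + 13\right) + 18\right) \left(-821\right) = \left(\left(\left(12 + \left(100 - 20\right)\right) + 13\right) + 18\right) \left(-821\right) = \left(\left(\left(12 + 80\right) + 13\right) + 18\right) \left(-821\right) = \left(\left(92 + 13\right) + 18\right) \left(-821\right) = \left(105 + 18\right) \left(-821\right) = 123 \left(-821\right) = -100983$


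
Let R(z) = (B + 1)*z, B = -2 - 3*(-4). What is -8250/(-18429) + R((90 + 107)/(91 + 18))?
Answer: 13611631/669587 ≈ 20.328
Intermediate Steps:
B = 10 (B = -2 + 12 = 10)
R(z) = 11*z (R(z) = (10 + 1)*z = 11*z)
-8250/(-18429) + R((90 + 107)/(91 + 18)) = -8250/(-18429) + 11*((90 + 107)/(91 + 18)) = -8250*(-1/18429) + 11*(197/109) = 2750/6143 + 11*(197*(1/109)) = 2750/6143 + 11*(197/109) = 2750/6143 + 2167/109 = 13611631/669587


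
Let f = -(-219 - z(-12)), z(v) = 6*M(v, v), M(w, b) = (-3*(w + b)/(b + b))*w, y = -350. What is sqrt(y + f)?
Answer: sqrt(85) ≈ 9.2195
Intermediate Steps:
M(w, b) = -3*w*(b + w)/(2*b) (M(w, b) = (-3*(b + w)/(2*b))*w = -3*w*(b + w)/(2*b))
z(v) = -18*v (z(v) = 6*(-3*v*(v + v)/(2*v)) = 6*(-3*v*2*v/(2*v)) = 6*(-3*v) = -18*v)
f = 435 (f = -(-219 - (-18)*(-12)) = -(-219 - 1*216) = -(-219 - 216) = -1*(-435) = 435)
sqrt(y + f) = sqrt(-350 + 435) = sqrt(85)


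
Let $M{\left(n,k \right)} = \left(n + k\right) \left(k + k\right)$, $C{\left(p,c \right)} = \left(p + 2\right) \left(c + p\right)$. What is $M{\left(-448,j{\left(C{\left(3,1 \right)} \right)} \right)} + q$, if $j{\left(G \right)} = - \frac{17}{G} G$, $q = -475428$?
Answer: $-459618$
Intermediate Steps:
$C{\left(p,c \right)} = \left(2 + p\right) \left(c + p\right)$
$j{\left(G \right)} = -17$
$M{\left(n,k \right)} = 2 k \left(k + n\right)$ ($M{\left(n,k \right)} = \left(k + n\right) 2 k = 2 k \left(k + n\right)$)
$M{\left(-448,j{\left(C{\left(3,1 \right)} \right)} \right)} + q = 2 \left(-17\right) \left(-17 - 448\right) - 475428 = 2 \left(-17\right) \left(-465\right) - 475428 = 15810 - 475428 = -459618$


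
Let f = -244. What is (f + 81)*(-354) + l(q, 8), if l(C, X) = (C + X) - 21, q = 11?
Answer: 57700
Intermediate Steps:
l(C, X) = -21 + C + X
(f + 81)*(-354) + l(q, 8) = (-244 + 81)*(-354) + (-21 + 11 + 8) = -163*(-354) - 2 = 57702 - 2 = 57700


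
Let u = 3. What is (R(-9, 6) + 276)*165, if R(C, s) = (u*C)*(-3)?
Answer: 58905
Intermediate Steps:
R(C, s) = -9*C (R(C, s) = (3*C)*(-3) = -9*C)
(R(-9, 6) + 276)*165 = (-9*(-9) + 276)*165 = (81 + 276)*165 = 357*165 = 58905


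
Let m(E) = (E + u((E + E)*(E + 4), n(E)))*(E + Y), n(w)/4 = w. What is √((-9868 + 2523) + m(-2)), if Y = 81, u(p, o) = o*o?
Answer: I*√2447 ≈ 49.467*I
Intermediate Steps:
n(w) = 4*w
u(p, o) = o²
m(E) = (81 + E)*(E + 16*E²) (m(E) = (E + (4*E)²)*(E + 81) = (E + 16*E²)*(81 + E) = (81 + E)*(E + 16*E²))
√((-9868 + 2523) + m(-2)) = √((-9868 + 2523) - 2*(81 + 16*(-2)² + 1297*(-2))) = √(-7345 - 2*(81 + 16*4 - 2594)) = √(-7345 - 2*(81 + 64 - 2594)) = √(-7345 - 2*(-2449)) = √(-7345 + 4898) = √(-2447) = I*√2447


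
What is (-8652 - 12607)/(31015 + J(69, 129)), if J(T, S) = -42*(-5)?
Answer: -21259/31225 ≈ -0.68083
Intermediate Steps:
J(T, S) = 210
(-8652 - 12607)/(31015 + J(69, 129)) = (-8652 - 12607)/(31015 + 210) = -21259/31225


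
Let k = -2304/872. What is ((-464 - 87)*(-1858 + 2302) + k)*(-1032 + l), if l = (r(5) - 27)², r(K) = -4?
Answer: 1893320364/109 ≈ 1.7370e+7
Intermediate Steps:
k = -288/109 (k = -2304*1/872 = -288/109 ≈ -2.6422)
l = 961 (l = (-4 - 27)² = (-31)² = 961)
((-464 - 87)*(-1858 + 2302) + k)*(-1032 + l) = ((-464 - 87)*(-1858 + 2302) - 288/109)*(-1032 + 961) = (-551*444 - 288/109)*(-71) = (-244644 - 288/109)*(-71) = -26666484/109*(-71) = 1893320364/109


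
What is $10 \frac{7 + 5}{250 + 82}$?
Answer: $\frac{30}{83} \approx 0.36145$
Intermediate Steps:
$10 \frac{7 + 5}{250 + 82} = 10 \cdot \frac{12}{332} = 10 \cdot 12 \cdot \frac{1}{332} = 10 \cdot \frac{3}{83} = \frac{30}{83}$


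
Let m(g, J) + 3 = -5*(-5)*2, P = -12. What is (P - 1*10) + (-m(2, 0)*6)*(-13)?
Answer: 3644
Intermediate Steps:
m(g, J) = 47 (m(g, J) = -3 - 5*(-5)*2 = -3 + 25*2 = -3 + 50 = 47)
(P - 1*10) + (-m(2, 0)*6)*(-13) = (-12 - 1*10) + (-1*47*6)*(-13) = (-12 - 10) - 47*6*(-13) = -22 - 282*(-13) = -22 + 3666 = 3644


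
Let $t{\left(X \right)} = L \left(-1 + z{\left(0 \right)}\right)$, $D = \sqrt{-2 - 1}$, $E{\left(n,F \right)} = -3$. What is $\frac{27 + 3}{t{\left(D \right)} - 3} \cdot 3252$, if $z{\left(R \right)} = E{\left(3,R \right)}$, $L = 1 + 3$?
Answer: $- \frac{97560}{19} \approx -5134.7$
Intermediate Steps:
$L = 4$
$z{\left(R \right)} = -3$
$D = i \sqrt{3}$ ($D = \sqrt{-3} = i \sqrt{3} \approx 1.732 i$)
$t{\left(X \right)} = -16$ ($t{\left(X \right)} = 4 \left(-1 - 3\right) = 4 \left(-4\right) = -16$)
$\frac{27 + 3}{t{\left(D \right)} - 3} \cdot 3252 = \frac{27 + 3}{-16 - 3} \cdot 3252 = \frac{30}{-19} \cdot 3252 = 30 \left(- \frac{1}{19}\right) 3252 = \left(- \frac{30}{19}\right) 3252 = - \frac{97560}{19}$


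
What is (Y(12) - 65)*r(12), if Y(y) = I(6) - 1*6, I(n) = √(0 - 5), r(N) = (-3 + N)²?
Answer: -5751 + 81*I*√5 ≈ -5751.0 + 181.12*I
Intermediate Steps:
I(n) = I*√5 (I(n) = √(-5) = I*√5)
Y(y) = -6 + I*√5 (Y(y) = I*√5 - 1*6 = I*√5 - 6 = -6 + I*√5)
(Y(12) - 65)*r(12) = ((-6 + I*√5) - 65)*(-3 + 12)² = (-71 + I*√5)*9² = (-71 + I*√5)*81 = -5751 + 81*I*√5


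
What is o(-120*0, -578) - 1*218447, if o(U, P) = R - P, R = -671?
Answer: -218540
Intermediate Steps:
o(U, P) = -671 - P
o(-120*0, -578) - 1*218447 = (-671 - 1*(-578)) - 1*218447 = (-671 + 578) - 218447 = -93 - 218447 = -218540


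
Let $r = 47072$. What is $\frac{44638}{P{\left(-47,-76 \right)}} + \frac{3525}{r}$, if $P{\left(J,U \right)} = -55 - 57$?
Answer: $- \frac{131300321}{329504} \approx -398.48$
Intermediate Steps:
$P{\left(J,U \right)} = -112$
$\frac{44638}{P{\left(-47,-76 \right)}} + \frac{3525}{r} = \frac{44638}{-112} + \frac{3525}{47072} = 44638 \left(- \frac{1}{112}\right) + 3525 \cdot \frac{1}{47072} = - \frac{22319}{56} + \frac{3525}{47072} = - \frac{131300321}{329504}$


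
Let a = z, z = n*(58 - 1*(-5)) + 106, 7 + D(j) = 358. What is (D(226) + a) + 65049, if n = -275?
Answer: 48181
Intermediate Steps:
D(j) = 351 (D(j) = -7 + 358 = 351)
z = -17219 (z = -275*(58 - 1*(-5)) + 106 = -275*(58 + 5) + 106 = -275*63 + 106 = -17325 + 106 = -17219)
a = -17219
(D(226) + a) + 65049 = (351 - 17219) + 65049 = -16868 + 65049 = 48181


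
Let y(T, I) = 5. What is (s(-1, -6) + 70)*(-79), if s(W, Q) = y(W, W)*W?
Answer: -5135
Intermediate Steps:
s(W, Q) = 5*W
(s(-1, -6) + 70)*(-79) = (5*(-1) + 70)*(-79) = (-5 + 70)*(-79) = 65*(-79) = -5135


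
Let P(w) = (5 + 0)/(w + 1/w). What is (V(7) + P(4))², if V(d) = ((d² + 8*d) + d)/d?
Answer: 85264/289 ≈ 295.03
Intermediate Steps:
P(w) = 5/(w + 1/w)
V(d) = (d² + 9*d)/d
(V(7) + P(4))² = ((9 + 7) + 5*4/(1 + 4²))² = (16 + 5*4/(1 + 16))² = (16 + 5*4/17)² = (16 + 5*4*(1/17))² = (16 + 20/17)² = (292/17)² = 85264/289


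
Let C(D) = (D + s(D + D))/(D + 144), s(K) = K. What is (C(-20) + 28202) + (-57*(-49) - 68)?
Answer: 958722/31 ≈ 30927.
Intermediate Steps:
C(D) = 3*D/(144 + D) (C(D) = (D + (D + D))/(D + 144) = (D + 2*D)/(144 + D) = (3*D)/(144 + D) = 3*D/(144 + D))
(C(-20) + 28202) + (-57*(-49) - 68) = (3*(-20)/(144 - 20) + 28202) + (-57*(-49) - 68) = (3*(-20)/124 + 28202) + (2793 - 68) = (3*(-20)*(1/124) + 28202) + 2725 = (-15/31 + 28202) + 2725 = 874247/31 + 2725 = 958722/31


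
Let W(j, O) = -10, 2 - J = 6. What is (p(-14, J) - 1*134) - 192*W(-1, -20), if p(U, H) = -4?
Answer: 1782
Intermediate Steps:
J = -4 (J = 2 - 1*6 = 2 - 6 = -4)
(p(-14, J) - 1*134) - 192*W(-1, -20) = (-4 - 1*134) - 192*(-10) = (-4 - 134) + 1920 = -138 + 1920 = 1782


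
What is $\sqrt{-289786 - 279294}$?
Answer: $2 i \sqrt{142270} \approx 754.37 i$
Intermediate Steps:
$\sqrt{-289786 - 279294} = \sqrt{-569080} = 2 i \sqrt{142270}$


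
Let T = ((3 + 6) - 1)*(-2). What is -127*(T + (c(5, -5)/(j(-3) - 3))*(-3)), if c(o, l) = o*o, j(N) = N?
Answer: 889/2 ≈ 444.50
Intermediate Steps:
c(o, l) = o**2
T = -16 (T = (9 - 1)*(-2) = 8*(-2) = -16)
-127*(T + (c(5, -5)/(j(-3) - 3))*(-3)) = -127*(-16 + (5**2/(-3 - 3))*(-3)) = -127*(-16 + (25/(-6))*(-3)) = -127*(-16 + (25*(-1/6))*(-3)) = -127*(-16 - 25/6*(-3)) = -127*(-16 + 25/2) = -127*(-7/2) = 889/2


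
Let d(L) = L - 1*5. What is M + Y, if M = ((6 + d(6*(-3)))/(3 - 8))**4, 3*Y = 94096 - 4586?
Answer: 56194313/1875 ≈ 29970.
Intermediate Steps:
Y = 89510/3 (Y = (94096 - 4586)/3 = (1/3)*89510 = 89510/3 ≈ 29837.)
d(L) = -5 + L (d(L) = L - 5 = -5 + L)
M = 83521/625 (M = ((6 + (-5 + 6*(-3)))/(3 - 8))**4 = ((6 + (-5 - 18))/(-5))**4 = ((6 - 23)*(-1/5))**4 = (-17*(-1/5))**4 = (17/5)**4 = 83521/625 ≈ 133.63)
M + Y = 83521/625 + 89510/3 = 56194313/1875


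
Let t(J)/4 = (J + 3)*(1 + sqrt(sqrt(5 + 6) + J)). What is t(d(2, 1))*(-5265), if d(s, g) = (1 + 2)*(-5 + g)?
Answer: 189540 + 189540*sqrt(-12 + sqrt(11)) ≈ 1.8954e+5 + 5.5853e+5*I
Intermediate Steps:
d(s, g) = -15 + 3*g (d(s, g) = 3*(-5 + g) = -15 + 3*g)
t(J) = 4*(1 + sqrt(J + sqrt(11)))*(3 + J) (t(J) = 4*((J + 3)*(1 + sqrt(sqrt(5 + 6) + J))) = 4*((3 + J)*(1 + sqrt(sqrt(11) + J))) = 4*((3 + J)*(1 + sqrt(J + sqrt(11)))) = 4*((1 + sqrt(J + sqrt(11)))*(3 + J)) = 4*(1 + sqrt(J + sqrt(11)))*(3 + J))
t(d(2, 1))*(-5265) = (12 + 4*(-15 + 3*1) + 12*sqrt((-15 + 3*1) + sqrt(11)) + 4*(-15 + 3*1)*sqrt((-15 + 3*1) + sqrt(11)))*(-5265) = (12 + 4*(-15 + 3) + 12*sqrt((-15 + 3) + sqrt(11)) + 4*(-15 + 3)*sqrt((-15 + 3) + sqrt(11)))*(-5265) = (12 + 4*(-12) + 12*sqrt(-12 + sqrt(11)) + 4*(-12)*sqrt(-12 + sqrt(11)))*(-5265) = (12 - 48 + 12*sqrt(-12 + sqrt(11)) - 48*sqrt(-12 + sqrt(11)))*(-5265) = (-36 - 36*sqrt(-12 + sqrt(11)))*(-5265) = 189540 + 189540*sqrt(-12 + sqrt(11))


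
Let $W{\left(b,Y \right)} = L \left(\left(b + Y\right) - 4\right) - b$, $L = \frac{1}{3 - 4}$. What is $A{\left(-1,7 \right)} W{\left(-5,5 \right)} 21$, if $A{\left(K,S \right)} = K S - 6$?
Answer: $-2457$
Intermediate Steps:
$L = -1$ ($L = \frac{1}{-1} = -1$)
$A{\left(K,S \right)} = -6 + K S$
$W{\left(b,Y \right)} = 4 - Y - 2 b$ ($W{\left(b,Y \right)} = - (\left(b + Y\right) - 4) - b = - (\left(Y + b\right) - 4) - b = - (-4 + Y + b) - b = \left(4 - Y - b\right) - b = 4 - Y - 2 b$)
$A{\left(-1,7 \right)} W{\left(-5,5 \right)} 21 = \left(-6 - 7\right) \left(4 - 5 - -10\right) 21 = \left(-6 - 7\right) \left(4 - 5 + 10\right) 21 = \left(-13\right) 9 \cdot 21 = \left(-117\right) 21 = -2457$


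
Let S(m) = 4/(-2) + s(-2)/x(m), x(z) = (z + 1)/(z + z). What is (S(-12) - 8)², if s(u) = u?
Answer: 24964/121 ≈ 206.31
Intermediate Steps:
x(z) = (1 + z)/(2*z) (x(z) = (1 + z)/((2*z)) = (1 + z)*(1/(2*z)) = (1 + z)/(2*z))
S(m) = -2 - 4*m/(1 + m) (S(m) = 4/(-2) - 2*2*m/(1 + m) = 4*(-½) - 4*m/(1 + m) = -2 - 4*m/(1 + m))
(S(-12) - 8)² = (2*(-1 - 3*(-12))/(1 - 12) - 8)² = (2*(-1 + 36)/(-11) - 8)² = (2*(-1/11)*35 - 8)² = (-70/11 - 8)² = (-158/11)² = 24964/121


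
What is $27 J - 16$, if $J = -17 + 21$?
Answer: $92$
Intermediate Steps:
$J = 4$
$27 J - 16 = 27 \cdot 4 - 16 = 108 - 16 = 92$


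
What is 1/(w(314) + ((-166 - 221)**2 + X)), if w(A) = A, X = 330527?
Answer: 1/480610 ≈ 2.0807e-6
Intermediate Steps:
1/(w(314) + ((-166 - 221)**2 + X)) = 1/(314 + ((-166 - 221)**2 + 330527)) = 1/(314 + ((-387)**2 + 330527)) = 1/(314 + (149769 + 330527)) = 1/(314 + 480296) = 1/480610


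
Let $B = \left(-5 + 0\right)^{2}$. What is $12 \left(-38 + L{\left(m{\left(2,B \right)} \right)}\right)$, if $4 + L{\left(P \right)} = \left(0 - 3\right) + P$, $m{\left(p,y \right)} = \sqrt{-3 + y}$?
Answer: $-540 + 12 \sqrt{22} \approx -483.71$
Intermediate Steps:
$B = 25$ ($B = \left(-5\right)^{2} = 25$)
$L{\left(P \right)} = -7 + P$ ($L{\left(P \right)} = -4 + \left(\left(0 - 3\right) + P\right) = -4 + \left(-3 + P\right) = -7 + P$)
$12 \left(-38 + L{\left(m{\left(2,B \right)} \right)}\right) = 12 \left(-38 - \left(7 - \sqrt{-3 + 25}\right)\right) = 12 \left(-38 - \left(7 - \sqrt{22}\right)\right) = 12 \left(-45 + \sqrt{22}\right) = -540 + 12 \sqrt{22}$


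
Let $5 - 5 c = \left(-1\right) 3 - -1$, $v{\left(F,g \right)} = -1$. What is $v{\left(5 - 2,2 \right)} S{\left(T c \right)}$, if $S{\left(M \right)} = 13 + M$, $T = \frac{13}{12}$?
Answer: $- \frac{871}{60} \approx -14.517$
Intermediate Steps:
$T = \frac{13}{12}$ ($T = 13 \cdot \frac{1}{12} = \frac{13}{12} \approx 1.0833$)
$c = \frac{7}{5}$ ($c = 1 - \frac{\left(-1\right) 3 - -1}{5} = 1 - \frac{-3 + 1}{5} = 1 - - \frac{2}{5} = 1 + \frac{2}{5} = \frac{7}{5} \approx 1.4$)
$v{\left(5 - 2,2 \right)} S{\left(T c \right)} = - (13 + \frac{13}{12} \cdot \frac{7}{5}) = - (13 + \frac{91}{60}) = \left(-1\right) \frac{871}{60} = - \frac{871}{60}$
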